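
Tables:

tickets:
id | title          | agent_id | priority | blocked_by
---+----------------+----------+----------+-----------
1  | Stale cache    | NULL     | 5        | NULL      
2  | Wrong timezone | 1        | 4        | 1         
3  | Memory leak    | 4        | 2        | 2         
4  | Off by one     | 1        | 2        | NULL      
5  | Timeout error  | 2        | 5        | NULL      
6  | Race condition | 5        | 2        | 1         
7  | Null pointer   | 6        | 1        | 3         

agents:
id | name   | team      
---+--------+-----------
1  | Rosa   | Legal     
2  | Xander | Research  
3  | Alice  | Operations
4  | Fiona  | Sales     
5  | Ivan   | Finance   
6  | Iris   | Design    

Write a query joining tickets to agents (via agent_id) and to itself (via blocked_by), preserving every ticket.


Two LEFT JOINs from the same base table tickets: one to agents via agent_id, one to tickets itself via blocked_by. Both are LEFT so every ticket is preserved.
Match against agents:
  - ticket 1 (Stale cache): agent_id=NULL, no match -> kept with NULL
  - ticket 2 (Wrong timezone): agent_id=1 -> matches Rosa
  - ticket 3 (Memory leak): agent_id=4 -> matches Fiona
  - ticket 4 (Off by one): agent_id=1 -> matches Rosa
  - ticket 5 (Timeout error): agent_id=2 -> matches Xander
  - ticket 6 (Race condition): agent_id=5 -> matches Ivan
  - ticket 7 (Null pointer): agent_id=6 -> matches Iris
Match against tickets (self):
  - ticket 1 (Stale cache): blocked_by=NULL -> NULL
  - ticket 2 (Wrong timezone): blocked_by=1 -> Stale cache
  - ticket 3 (Memory leak): blocked_by=2 -> Wrong timezone
  - ticket 4 (Off by one): blocked_by=NULL -> NULL
  - ticket 5 (Timeout error): blocked_by=NULL -> NULL
  - ticket 6 (Race condition): blocked_by=1 -> Stale cache
  - ticket 7 (Null pointer): blocked_by=3 -> Memory leak

SQL:
SELECT a.title, b.name AS agent, c.title AS blocked_by
FROM tickets a
LEFT JOIN agents b ON a.agent_id = b.id
LEFT JOIN tickets c ON a.blocked_by = c.id

Result:
title          | agent  | blocked_by    
---------------+--------+---------------
Stale cache    | NULL   | NULL          
Wrong timezone | Rosa   | Stale cache   
Memory leak    | Fiona  | Wrong timezone
Off by one     | Rosa   | NULL          
Timeout error  | Xander | NULL          
Race condition | Ivan   | Stale cache   
Null pointer   | Iris   | Memory leak   


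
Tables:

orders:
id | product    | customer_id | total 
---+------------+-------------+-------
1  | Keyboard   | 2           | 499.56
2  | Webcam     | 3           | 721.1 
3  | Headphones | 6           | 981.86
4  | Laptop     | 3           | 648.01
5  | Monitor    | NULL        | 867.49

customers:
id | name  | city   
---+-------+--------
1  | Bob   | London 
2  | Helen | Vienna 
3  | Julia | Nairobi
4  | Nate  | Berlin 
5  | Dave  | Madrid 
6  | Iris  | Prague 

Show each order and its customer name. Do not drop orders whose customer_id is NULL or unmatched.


LEFT JOIN keeps every row from orders (the left table); where customer_id has no match in customers, the customer columns become NULL. Walk through each order:
  - order 1 (Keyboard): customer_id=2 -> matches Helen
  - order 2 (Webcam): customer_id=3 -> matches Julia
  - order 3 (Headphones): customer_id=6 -> matches Iris
  - order 4 (Laptop): customer_id=3 -> matches Julia
  - order 5 (Monitor): customer_id=NULL, no match -> kept with NULL
All 5 rows appear; 1 has NULL customer.

SQL:
SELECT a.product, b.name AS customer
FROM orders a
LEFT JOIN customers b ON a.customer_id = b.id

Result:
product    | customer
-----------+---------
Keyboard   | Helen   
Webcam     | Julia   
Headphones | Iris    
Laptop     | Julia   
Monitor    | NULL    


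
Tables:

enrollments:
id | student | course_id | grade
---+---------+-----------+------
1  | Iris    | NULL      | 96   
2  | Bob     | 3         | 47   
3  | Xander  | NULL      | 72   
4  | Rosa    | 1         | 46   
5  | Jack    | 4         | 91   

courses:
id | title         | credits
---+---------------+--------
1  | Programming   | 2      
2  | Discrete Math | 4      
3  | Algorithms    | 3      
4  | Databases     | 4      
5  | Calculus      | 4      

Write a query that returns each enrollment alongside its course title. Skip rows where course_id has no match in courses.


INNER JOIN keeps only enrollments rows whose course_id matches an id in courses. Walk through each enrollment:
  - enrollment 1 (Iris): course_id=NULL, no match -> dropped
  - enrollment 2 (Bob): course_id=3 -> matches Algorithms
  - enrollment 3 (Xander): course_id=NULL, no match -> dropped
  - enrollment 4 (Rosa): course_id=1 -> matches Programming
  - enrollment 5 (Jack): course_id=4 -> matches Databases
So 2 of 5 rows are dropped.

SQL:
SELECT a.student, b.title AS course
FROM enrollments a
INNER JOIN courses b ON a.course_id = b.id

Result:
student | course     
--------+------------
Bob     | Algorithms 
Rosa    | Programming
Jack    | Databases  


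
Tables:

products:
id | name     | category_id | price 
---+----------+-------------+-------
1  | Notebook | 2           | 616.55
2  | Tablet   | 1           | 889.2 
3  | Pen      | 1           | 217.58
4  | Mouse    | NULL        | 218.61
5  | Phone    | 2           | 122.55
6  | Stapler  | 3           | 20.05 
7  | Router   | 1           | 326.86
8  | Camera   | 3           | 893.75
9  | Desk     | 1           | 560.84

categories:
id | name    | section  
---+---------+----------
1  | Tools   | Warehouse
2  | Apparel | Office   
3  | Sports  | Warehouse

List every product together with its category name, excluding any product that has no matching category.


INNER JOIN keeps only products rows whose category_id matches an id in categories. Walk through each product:
  - product 1 (Notebook): category_id=2 -> matches Apparel
  - product 2 (Tablet): category_id=1 -> matches Tools
  - product 3 (Pen): category_id=1 -> matches Tools
  - product 4 (Mouse): category_id=NULL, no match -> dropped
  - product 5 (Phone): category_id=2 -> matches Apparel
  - product 6 (Stapler): category_id=3 -> matches Sports
  - product 7 (Router): category_id=1 -> matches Tools
  - product 8 (Camera): category_id=3 -> matches Sports
  - product 9 (Desk): category_id=1 -> matches Tools
So 1 of 9 rows is dropped.

SQL:
SELECT a.name, b.name AS category
FROM products a
INNER JOIN categories b ON a.category_id = b.id

Result:
name     | category
---------+---------
Notebook | Apparel 
Tablet   | Tools   
Pen      | Tools   
Phone    | Apparel 
Stapler  | Sports  
Router   | Tools   
Camera   | Sports  
Desk     | Tools   


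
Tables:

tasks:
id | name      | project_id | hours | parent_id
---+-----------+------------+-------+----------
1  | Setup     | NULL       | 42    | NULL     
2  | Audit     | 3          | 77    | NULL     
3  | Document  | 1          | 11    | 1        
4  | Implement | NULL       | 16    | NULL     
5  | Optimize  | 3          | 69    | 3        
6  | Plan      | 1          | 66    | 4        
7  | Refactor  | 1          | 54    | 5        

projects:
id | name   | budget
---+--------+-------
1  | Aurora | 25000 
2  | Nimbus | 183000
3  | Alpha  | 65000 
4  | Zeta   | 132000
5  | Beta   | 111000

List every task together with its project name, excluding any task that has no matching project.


INNER JOIN keeps only tasks rows whose project_id matches an id in projects. Walk through each task:
  - task 1 (Setup): project_id=NULL, no match -> dropped
  - task 2 (Audit): project_id=3 -> matches Alpha
  - task 3 (Document): project_id=1 -> matches Aurora
  - task 4 (Implement): project_id=NULL, no match -> dropped
  - task 5 (Optimize): project_id=3 -> matches Alpha
  - task 6 (Plan): project_id=1 -> matches Aurora
  - task 7 (Refactor): project_id=1 -> matches Aurora
So 2 of 7 rows are dropped.

SQL:
SELECT a.name, b.name AS project
FROM tasks a
INNER JOIN projects b ON a.project_id = b.id

Result:
name     | project
---------+--------
Audit    | Alpha  
Document | Aurora 
Optimize | Alpha  
Plan     | Aurora 
Refactor | Aurora 


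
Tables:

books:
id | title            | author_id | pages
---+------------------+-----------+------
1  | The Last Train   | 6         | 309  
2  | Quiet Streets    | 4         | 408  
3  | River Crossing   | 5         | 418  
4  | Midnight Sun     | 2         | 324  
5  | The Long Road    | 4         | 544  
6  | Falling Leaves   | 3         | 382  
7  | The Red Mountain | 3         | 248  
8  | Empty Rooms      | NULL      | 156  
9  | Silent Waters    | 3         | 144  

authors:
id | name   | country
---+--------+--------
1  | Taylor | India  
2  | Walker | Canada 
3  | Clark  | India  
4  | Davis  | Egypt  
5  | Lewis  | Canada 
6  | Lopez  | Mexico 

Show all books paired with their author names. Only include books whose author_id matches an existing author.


INNER JOIN keeps only books rows whose author_id matches an id in authors. Walk through each book:
  - book 1 (The Last Train): author_id=6 -> matches Lopez
  - book 2 (Quiet Streets): author_id=4 -> matches Davis
  - book 3 (River Crossing): author_id=5 -> matches Lewis
  - book 4 (Midnight Sun): author_id=2 -> matches Walker
  - book 5 (The Long Road): author_id=4 -> matches Davis
  - book 6 (Falling Leaves): author_id=3 -> matches Clark
  - book 7 (The Red Mountain): author_id=3 -> matches Clark
  - book 8 (Empty Rooms): author_id=NULL, no match -> dropped
  - book 9 (Silent Waters): author_id=3 -> matches Clark
So 1 of 9 rows is dropped.

SQL:
SELECT a.title, b.name AS author
FROM books a
INNER JOIN authors b ON a.author_id = b.id

Result:
title            | author
-----------------+-------
The Last Train   | Lopez 
Quiet Streets    | Davis 
River Crossing   | Lewis 
Midnight Sun     | Walker
The Long Road    | Davis 
Falling Leaves   | Clark 
The Red Mountain | Clark 
Silent Waters    | Clark 


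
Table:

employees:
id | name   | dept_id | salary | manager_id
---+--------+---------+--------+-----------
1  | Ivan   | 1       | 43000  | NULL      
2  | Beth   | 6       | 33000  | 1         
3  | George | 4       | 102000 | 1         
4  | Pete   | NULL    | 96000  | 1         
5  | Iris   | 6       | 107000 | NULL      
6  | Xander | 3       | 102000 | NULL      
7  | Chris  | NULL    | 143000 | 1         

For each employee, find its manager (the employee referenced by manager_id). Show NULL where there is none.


This is a self-join: employees is joined to a second copy of itself, matching each row's manager_id to another row's id. Use LEFT JOIN so rows with manager_id=NULL are kept.
  - employee 1 (Ivan): manager_id=NULL -> NULL
  - employee 2 (Beth): manager_id=1 -> Ivan
  - employee 3 (George): manager_id=1 -> Ivan
  - employee 4 (Pete): manager_id=1 -> Ivan
  - employee 5 (Iris): manager_id=NULL -> NULL
  - employee 6 (Xander): manager_id=NULL -> NULL
  - employee 7 (Chris): manager_id=1 -> Ivan

SQL:
SELECT a.name AS item, b.name AS manager
FROM employees a
LEFT JOIN employees b ON a.manager_id = b.id

Result:
item   | manager
-------+--------
Ivan   | NULL   
Beth   | Ivan   
George | Ivan   
Pete   | Ivan   
Iris   | NULL   
Xander | NULL   
Chris  | Ivan   


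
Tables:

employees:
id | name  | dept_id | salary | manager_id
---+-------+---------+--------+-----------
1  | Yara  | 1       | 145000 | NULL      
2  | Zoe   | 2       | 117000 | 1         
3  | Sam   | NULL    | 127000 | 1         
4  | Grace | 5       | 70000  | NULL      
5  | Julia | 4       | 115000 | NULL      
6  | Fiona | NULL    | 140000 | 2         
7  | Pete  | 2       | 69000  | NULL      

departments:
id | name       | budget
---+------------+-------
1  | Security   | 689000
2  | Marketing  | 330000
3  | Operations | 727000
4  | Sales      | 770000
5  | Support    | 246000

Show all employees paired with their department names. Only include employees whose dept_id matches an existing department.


INNER JOIN keeps only employees rows whose dept_id matches an id in departments. Walk through each employee:
  - employee 1 (Yara): dept_id=1 -> matches Security
  - employee 2 (Zoe): dept_id=2 -> matches Marketing
  - employee 3 (Sam): dept_id=NULL, no match -> dropped
  - employee 4 (Grace): dept_id=5 -> matches Support
  - employee 5 (Julia): dept_id=4 -> matches Sales
  - employee 6 (Fiona): dept_id=NULL, no match -> dropped
  - employee 7 (Pete): dept_id=2 -> matches Marketing
So 2 of 7 rows are dropped.

SQL:
SELECT a.name, b.name AS department
FROM employees a
INNER JOIN departments b ON a.dept_id = b.id

Result:
name  | department
------+-----------
Yara  | Security  
Zoe   | Marketing 
Grace | Support   
Julia | Sales     
Pete  | Marketing 


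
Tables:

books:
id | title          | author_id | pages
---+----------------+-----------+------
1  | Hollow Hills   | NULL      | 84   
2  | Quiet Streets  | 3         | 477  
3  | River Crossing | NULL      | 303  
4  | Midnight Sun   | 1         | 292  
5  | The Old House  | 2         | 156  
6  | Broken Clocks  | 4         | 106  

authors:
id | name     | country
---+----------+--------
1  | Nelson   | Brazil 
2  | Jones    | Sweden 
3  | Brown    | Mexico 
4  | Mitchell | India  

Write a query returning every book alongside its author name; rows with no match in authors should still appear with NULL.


LEFT JOIN keeps every row from books (the left table); where author_id has no match in authors, the author columns become NULL. Walk through each book:
  - book 1 (Hollow Hills): author_id=NULL, no match -> kept with NULL
  - book 2 (Quiet Streets): author_id=3 -> matches Brown
  - book 3 (River Crossing): author_id=NULL, no match -> kept with NULL
  - book 4 (Midnight Sun): author_id=1 -> matches Nelson
  - book 5 (The Old House): author_id=2 -> matches Jones
  - book 6 (Broken Clocks): author_id=4 -> matches Mitchell
All 6 rows appear; 2 have NULL author.

SQL:
SELECT a.title, b.name AS author
FROM books a
LEFT JOIN authors b ON a.author_id = b.id

Result:
title          | author  
---------------+---------
Hollow Hills   | NULL    
Quiet Streets  | Brown   
River Crossing | NULL    
Midnight Sun   | Nelson  
The Old House  | Jones   
Broken Clocks  | Mitchell


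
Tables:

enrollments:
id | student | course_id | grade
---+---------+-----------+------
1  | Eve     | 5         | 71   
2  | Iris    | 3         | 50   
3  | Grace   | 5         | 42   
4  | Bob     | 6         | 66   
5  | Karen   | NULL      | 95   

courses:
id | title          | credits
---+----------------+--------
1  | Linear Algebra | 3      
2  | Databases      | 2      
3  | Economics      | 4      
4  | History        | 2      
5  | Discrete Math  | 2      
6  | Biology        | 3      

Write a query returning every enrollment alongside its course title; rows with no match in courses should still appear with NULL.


LEFT JOIN keeps every row from enrollments (the left table); where course_id has no match in courses, the course columns become NULL. Walk through each enrollment:
  - enrollment 1 (Eve): course_id=5 -> matches Discrete Math
  - enrollment 2 (Iris): course_id=3 -> matches Economics
  - enrollment 3 (Grace): course_id=5 -> matches Discrete Math
  - enrollment 4 (Bob): course_id=6 -> matches Biology
  - enrollment 5 (Karen): course_id=NULL, no match -> kept with NULL
All 5 rows appear; 1 has NULL course.

SQL:
SELECT a.student, b.title AS course
FROM enrollments a
LEFT JOIN courses b ON a.course_id = b.id

Result:
student | course       
--------+--------------
Eve     | Discrete Math
Iris    | Economics    
Grace   | Discrete Math
Bob     | Biology      
Karen   | NULL         


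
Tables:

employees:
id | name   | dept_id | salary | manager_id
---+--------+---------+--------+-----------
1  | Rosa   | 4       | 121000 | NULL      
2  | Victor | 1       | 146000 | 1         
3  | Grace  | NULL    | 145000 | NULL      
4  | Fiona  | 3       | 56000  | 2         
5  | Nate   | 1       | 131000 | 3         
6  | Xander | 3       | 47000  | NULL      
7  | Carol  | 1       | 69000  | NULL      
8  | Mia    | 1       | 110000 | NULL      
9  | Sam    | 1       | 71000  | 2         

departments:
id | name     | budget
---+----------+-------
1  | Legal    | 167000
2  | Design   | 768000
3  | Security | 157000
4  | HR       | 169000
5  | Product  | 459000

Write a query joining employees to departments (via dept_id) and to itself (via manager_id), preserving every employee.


Two LEFT JOINs from the same base table employees: one to departments via dept_id, one to employees itself via manager_id. Both are LEFT so every employee is preserved.
Match against departments:
  - employee 1 (Rosa): dept_id=4 -> matches HR
  - employee 2 (Victor): dept_id=1 -> matches Legal
  - employee 3 (Grace): dept_id=NULL, no match -> kept with NULL
  - employee 4 (Fiona): dept_id=3 -> matches Security
  - employee 5 (Nate): dept_id=1 -> matches Legal
  - employee 6 (Xander): dept_id=3 -> matches Security
  - employee 7 (Carol): dept_id=1 -> matches Legal
  - employee 8 (Mia): dept_id=1 -> matches Legal
  - employee 9 (Sam): dept_id=1 -> matches Legal
Match against employees (self):
  - employee 1 (Rosa): manager_id=NULL -> NULL
  - employee 2 (Victor): manager_id=1 -> Rosa
  - employee 3 (Grace): manager_id=NULL -> NULL
  - employee 4 (Fiona): manager_id=2 -> Victor
  - employee 5 (Nate): manager_id=3 -> Grace
  - employee 6 (Xander): manager_id=NULL -> NULL
  - employee 7 (Carol): manager_id=NULL -> NULL
  - employee 8 (Mia): manager_id=NULL -> NULL
  - employee 9 (Sam): manager_id=2 -> Victor

SQL:
SELECT a.name, b.name AS department, c.name AS manager
FROM employees a
LEFT JOIN departments b ON a.dept_id = b.id
LEFT JOIN employees c ON a.manager_id = c.id

Result:
name   | department | manager
-------+------------+--------
Rosa   | HR         | NULL   
Victor | Legal      | Rosa   
Grace  | NULL       | NULL   
Fiona  | Security   | Victor 
Nate   | Legal      | Grace  
Xander | Security   | NULL   
Carol  | Legal      | NULL   
Mia    | Legal      | NULL   
Sam    | Legal      | Victor 


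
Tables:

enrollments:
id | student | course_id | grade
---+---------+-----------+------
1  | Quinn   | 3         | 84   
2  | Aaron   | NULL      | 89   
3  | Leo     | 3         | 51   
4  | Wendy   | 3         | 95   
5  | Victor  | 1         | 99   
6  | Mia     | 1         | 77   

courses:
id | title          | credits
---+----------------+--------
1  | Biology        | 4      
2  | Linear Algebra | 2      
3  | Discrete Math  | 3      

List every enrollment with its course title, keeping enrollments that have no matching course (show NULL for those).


LEFT JOIN keeps every row from enrollments (the left table); where course_id has no match in courses, the course columns become NULL. Walk through each enrollment:
  - enrollment 1 (Quinn): course_id=3 -> matches Discrete Math
  - enrollment 2 (Aaron): course_id=NULL, no match -> kept with NULL
  - enrollment 3 (Leo): course_id=3 -> matches Discrete Math
  - enrollment 4 (Wendy): course_id=3 -> matches Discrete Math
  - enrollment 5 (Victor): course_id=1 -> matches Biology
  - enrollment 6 (Mia): course_id=1 -> matches Biology
All 6 rows appear; 1 has NULL course.

SQL:
SELECT a.student, b.title AS course
FROM enrollments a
LEFT JOIN courses b ON a.course_id = b.id

Result:
student | course       
--------+--------------
Quinn   | Discrete Math
Aaron   | NULL         
Leo     | Discrete Math
Wendy   | Discrete Math
Victor  | Biology      
Mia     | Biology      


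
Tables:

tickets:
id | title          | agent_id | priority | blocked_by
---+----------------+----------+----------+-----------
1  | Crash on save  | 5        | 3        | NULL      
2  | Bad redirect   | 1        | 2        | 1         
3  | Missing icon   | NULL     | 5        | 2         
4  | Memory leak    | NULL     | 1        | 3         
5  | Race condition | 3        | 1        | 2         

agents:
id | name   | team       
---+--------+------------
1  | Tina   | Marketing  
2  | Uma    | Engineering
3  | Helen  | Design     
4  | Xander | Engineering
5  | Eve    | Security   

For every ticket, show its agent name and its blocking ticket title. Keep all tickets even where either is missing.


Two LEFT JOINs from the same base table tickets: one to agents via agent_id, one to tickets itself via blocked_by. Both are LEFT so every ticket is preserved.
Match against agents:
  - ticket 1 (Crash on save): agent_id=5 -> matches Eve
  - ticket 2 (Bad redirect): agent_id=1 -> matches Tina
  - ticket 3 (Missing icon): agent_id=NULL, no match -> kept with NULL
  - ticket 4 (Memory leak): agent_id=NULL, no match -> kept with NULL
  - ticket 5 (Race condition): agent_id=3 -> matches Helen
Match against tickets (self):
  - ticket 1 (Crash on save): blocked_by=NULL -> NULL
  - ticket 2 (Bad redirect): blocked_by=1 -> Crash on save
  - ticket 3 (Missing icon): blocked_by=2 -> Bad redirect
  - ticket 4 (Memory leak): blocked_by=3 -> Missing icon
  - ticket 5 (Race condition): blocked_by=2 -> Bad redirect

SQL:
SELECT a.title, b.name AS agent, c.title AS blocked_by
FROM tickets a
LEFT JOIN agents b ON a.agent_id = b.id
LEFT JOIN tickets c ON a.blocked_by = c.id

Result:
title          | agent | blocked_by   
---------------+-------+--------------
Crash on save  | Eve   | NULL         
Bad redirect   | Tina  | Crash on save
Missing icon   | NULL  | Bad redirect 
Memory leak    | NULL  | Missing icon 
Race condition | Helen | Bad redirect 


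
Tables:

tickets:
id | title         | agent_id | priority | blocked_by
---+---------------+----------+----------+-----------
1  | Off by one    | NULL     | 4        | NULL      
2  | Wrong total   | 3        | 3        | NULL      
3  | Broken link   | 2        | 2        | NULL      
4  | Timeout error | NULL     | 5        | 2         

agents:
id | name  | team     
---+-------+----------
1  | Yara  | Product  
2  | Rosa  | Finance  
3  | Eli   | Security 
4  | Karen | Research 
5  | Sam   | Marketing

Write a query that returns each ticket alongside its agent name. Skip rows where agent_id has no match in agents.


INNER JOIN keeps only tickets rows whose agent_id matches an id in agents. Walk through each ticket:
  - ticket 1 (Off by one): agent_id=NULL, no match -> dropped
  - ticket 2 (Wrong total): agent_id=3 -> matches Eli
  - ticket 3 (Broken link): agent_id=2 -> matches Rosa
  - ticket 4 (Timeout error): agent_id=NULL, no match -> dropped
So 2 of 4 rows are dropped.

SQL:
SELECT a.title, b.name AS agent
FROM tickets a
INNER JOIN agents b ON a.agent_id = b.id

Result:
title       | agent
------------+------
Wrong total | Eli  
Broken link | Rosa 


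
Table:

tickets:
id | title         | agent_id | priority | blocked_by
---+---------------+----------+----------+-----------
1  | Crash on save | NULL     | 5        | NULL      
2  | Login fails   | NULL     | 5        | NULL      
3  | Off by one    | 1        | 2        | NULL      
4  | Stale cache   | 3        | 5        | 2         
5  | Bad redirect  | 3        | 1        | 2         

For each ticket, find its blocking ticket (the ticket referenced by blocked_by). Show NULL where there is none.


This is a self-join: tickets is joined to a second copy of itself, matching each row's blocked_by to another row's id. Use LEFT JOIN so rows with blocked_by=NULL are kept.
  - ticket 1 (Crash on save): blocked_by=NULL -> NULL
  - ticket 2 (Login fails): blocked_by=NULL -> NULL
  - ticket 3 (Off by one): blocked_by=NULL -> NULL
  - ticket 4 (Stale cache): blocked_by=2 -> Login fails
  - ticket 5 (Bad redirect): blocked_by=2 -> Login fails

SQL:
SELECT a.title AS item, b.title AS blocked_by
FROM tickets a
LEFT JOIN tickets b ON a.blocked_by = b.id

Result:
item          | blocked_by 
--------------+------------
Crash on save | NULL       
Login fails   | NULL       
Off by one    | NULL       
Stale cache   | Login fails
Bad redirect  | Login fails


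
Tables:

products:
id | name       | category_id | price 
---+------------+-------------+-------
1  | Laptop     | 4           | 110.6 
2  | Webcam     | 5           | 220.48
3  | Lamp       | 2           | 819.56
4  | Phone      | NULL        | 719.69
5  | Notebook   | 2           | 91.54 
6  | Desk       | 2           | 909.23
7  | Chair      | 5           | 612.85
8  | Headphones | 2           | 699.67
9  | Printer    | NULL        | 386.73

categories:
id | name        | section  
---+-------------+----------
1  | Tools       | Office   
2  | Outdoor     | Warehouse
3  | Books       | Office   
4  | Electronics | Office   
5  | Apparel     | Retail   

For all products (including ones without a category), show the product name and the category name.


LEFT JOIN keeps every row from products (the left table); where category_id has no match in categories, the category columns become NULL. Walk through each product:
  - product 1 (Laptop): category_id=4 -> matches Electronics
  - product 2 (Webcam): category_id=5 -> matches Apparel
  - product 3 (Lamp): category_id=2 -> matches Outdoor
  - product 4 (Phone): category_id=NULL, no match -> kept with NULL
  - product 5 (Notebook): category_id=2 -> matches Outdoor
  - product 6 (Desk): category_id=2 -> matches Outdoor
  - product 7 (Chair): category_id=5 -> matches Apparel
  - product 8 (Headphones): category_id=2 -> matches Outdoor
  - product 9 (Printer): category_id=NULL, no match -> kept with NULL
All 9 rows appear; 2 have NULL category.

SQL:
SELECT a.name, b.name AS category
FROM products a
LEFT JOIN categories b ON a.category_id = b.id

Result:
name       | category   
-----------+------------
Laptop     | Electronics
Webcam     | Apparel    
Lamp       | Outdoor    
Phone      | NULL       
Notebook   | Outdoor    
Desk       | Outdoor    
Chair      | Apparel    
Headphones | Outdoor    
Printer    | NULL       


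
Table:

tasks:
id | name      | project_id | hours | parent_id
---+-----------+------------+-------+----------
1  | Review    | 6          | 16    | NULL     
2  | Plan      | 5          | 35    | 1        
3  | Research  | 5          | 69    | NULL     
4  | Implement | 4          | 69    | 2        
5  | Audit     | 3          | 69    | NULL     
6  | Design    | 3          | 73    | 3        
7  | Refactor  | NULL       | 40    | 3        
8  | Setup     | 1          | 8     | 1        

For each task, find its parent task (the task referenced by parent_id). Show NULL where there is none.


This is a self-join: tasks is joined to a second copy of itself, matching each row's parent_id to another row's id. Use LEFT JOIN so rows with parent_id=NULL are kept.
  - task 1 (Review): parent_id=NULL -> NULL
  - task 2 (Plan): parent_id=1 -> Review
  - task 3 (Research): parent_id=NULL -> NULL
  - task 4 (Implement): parent_id=2 -> Plan
  - task 5 (Audit): parent_id=NULL -> NULL
  - task 6 (Design): parent_id=3 -> Research
  - task 7 (Refactor): parent_id=3 -> Research
  - task 8 (Setup): parent_id=1 -> Review

SQL:
SELECT a.name AS item, b.name AS parent
FROM tasks a
LEFT JOIN tasks b ON a.parent_id = b.id

Result:
item      | parent  
----------+---------
Review    | NULL    
Plan      | Review  
Research  | NULL    
Implement | Plan    
Audit     | NULL    
Design    | Research
Refactor  | Research
Setup     | Review  


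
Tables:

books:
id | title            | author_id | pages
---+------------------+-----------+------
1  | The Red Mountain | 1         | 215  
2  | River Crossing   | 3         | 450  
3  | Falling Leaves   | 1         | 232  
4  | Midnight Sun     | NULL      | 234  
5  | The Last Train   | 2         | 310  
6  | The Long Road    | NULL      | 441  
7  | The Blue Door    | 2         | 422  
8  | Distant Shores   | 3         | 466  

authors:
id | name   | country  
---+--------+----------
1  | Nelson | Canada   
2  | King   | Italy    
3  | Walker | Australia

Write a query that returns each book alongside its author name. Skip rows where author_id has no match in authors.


INNER JOIN keeps only books rows whose author_id matches an id in authors. Walk through each book:
  - book 1 (The Red Mountain): author_id=1 -> matches Nelson
  - book 2 (River Crossing): author_id=3 -> matches Walker
  - book 3 (Falling Leaves): author_id=1 -> matches Nelson
  - book 4 (Midnight Sun): author_id=NULL, no match -> dropped
  - book 5 (The Last Train): author_id=2 -> matches King
  - book 6 (The Long Road): author_id=NULL, no match -> dropped
  - book 7 (The Blue Door): author_id=2 -> matches King
  - book 8 (Distant Shores): author_id=3 -> matches Walker
So 2 of 8 rows are dropped.

SQL:
SELECT a.title, b.name AS author
FROM books a
INNER JOIN authors b ON a.author_id = b.id

Result:
title            | author
-----------------+-------
The Red Mountain | Nelson
River Crossing   | Walker
Falling Leaves   | Nelson
The Last Train   | King  
The Blue Door    | King  
Distant Shores   | Walker


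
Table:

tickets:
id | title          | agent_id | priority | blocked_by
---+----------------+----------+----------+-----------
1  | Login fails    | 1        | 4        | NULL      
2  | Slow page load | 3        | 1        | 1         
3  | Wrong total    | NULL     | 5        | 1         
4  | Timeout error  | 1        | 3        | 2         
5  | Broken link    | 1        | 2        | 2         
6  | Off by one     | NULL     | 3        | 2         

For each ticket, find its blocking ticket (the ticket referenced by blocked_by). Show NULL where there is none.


This is a self-join: tickets is joined to a second copy of itself, matching each row's blocked_by to another row's id. Use LEFT JOIN so rows with blocked_by=NULL are kept.
  - ticket 1 (Login fails): blocked_by=NULL -> NULL
  - ticket 2 (Slow page load): blocked_by=1 -> Login fails
  - ticket 3 (Wrong total): blocked_by=1 -> Login fails
  - ticket 4 (Timeout error): blocked_by=2 -> Slow page load
  - ticket 5 (Broken link): blocked_by=2 -> Slow page load
  - ticket 6 (Off by one): blocked_by=2 -> Slow page load

SQL:
SELECT a.title AS item, b.title AS blocked_by
FROM tickets a
LEFT JOIN tickets b ON a.blocked_by = b.id

Result:
item           | blocked_by    
---------------+---------------
Login fails    | NULL          
Slow page load | Login fails   
Wrong total    | Login fails   
Timeout error  | Slow page load
Broken link    | Slow page load
Off by one     | Slow page load


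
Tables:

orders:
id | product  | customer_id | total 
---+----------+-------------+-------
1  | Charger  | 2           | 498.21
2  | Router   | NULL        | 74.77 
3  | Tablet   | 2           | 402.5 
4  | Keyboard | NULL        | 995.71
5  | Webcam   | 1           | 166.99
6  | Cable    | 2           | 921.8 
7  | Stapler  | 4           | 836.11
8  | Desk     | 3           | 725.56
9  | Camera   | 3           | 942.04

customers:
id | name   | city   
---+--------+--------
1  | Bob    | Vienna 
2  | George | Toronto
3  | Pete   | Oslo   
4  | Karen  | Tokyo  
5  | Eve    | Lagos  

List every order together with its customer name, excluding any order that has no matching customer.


INNER JOIN keeps only orders rows whose customer_id matches an id in customers. Walk through each order:
  - order 1 (Charger): customer_id=2 -> matches George
  - order 2 (Router): customer_id=NULL, no match -> dropped
  - order 3 (Tablet): customer_id=2 -> matches George
  - order 4 (Keyboard): customer_id=NULL, no match -> dropped
  - order 5 (Webcam): customer_id=1 -> matches Bob
  - order 6 (Cable): customer_id=2 -> matches George
  - order 7 (Stapler): customer_id=4 -> matches Karen
  - order 8 (Desk): customer_id=3 -> matches Pete
  - order 9 (Camera): customer_id=3 -> matches Pete
So 2 of 9 rows are dropped.

SQL:
SELECT a.product, b.name AS customer
FROM orders a
INNER JOIN customers b ON a.customer_id = b.id

Result:
product | customer
--------+---------
Charger | George  
Tablet  | George  
Webcam  | Bob     
Cable   | George  
Stapler | Karen   
Desk    | Pete    
Camera  | Pete    


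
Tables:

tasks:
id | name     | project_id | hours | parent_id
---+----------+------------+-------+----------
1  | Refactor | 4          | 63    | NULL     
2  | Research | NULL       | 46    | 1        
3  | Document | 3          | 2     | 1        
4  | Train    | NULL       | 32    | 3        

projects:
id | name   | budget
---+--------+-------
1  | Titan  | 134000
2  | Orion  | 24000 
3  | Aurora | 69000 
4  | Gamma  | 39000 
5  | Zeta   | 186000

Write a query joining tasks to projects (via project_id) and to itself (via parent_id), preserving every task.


Two LEFT JOINs from the same base table tasks: one to projects via project_id, one to tasks itself via parent_id. Both are LEFT so every task is preserved.
Match against projects:
  - task 1 (Refactor): project_id=4 -> matches Gamma
  - task 2 (Research): project_id=NULL, no match -> kept with NULL
  - task 3 (Document): project_id=3 -> matches Aurora
  - task 4 (Train): project_id=NULL, no match -> kept with NULL
Match against tasks (self):
  - task 1 (Refactor): parent_id=NULL -> NULL
  - task 2 (Research): parent_id=1 -> Refactor
  - task 3 (Document): parent_id=1 -> Refactor
  - task 4 (Train): parent_id=3 -> Document

SQL:
SELECT a.name, b.name AS project, c.name AS parent
FROM tasks a
LEFT JOIN projects b ON a.project_id = b.id
LEFT JOIN tasks c ON a.parent_id = c.id

Result:
name     | project | parent  
---------+---------+---------
Refactor | Gamma   | NULL    
Research | NULL    | Refactor
Document | Aurora  | Refactor
Train    | NULL    | Document


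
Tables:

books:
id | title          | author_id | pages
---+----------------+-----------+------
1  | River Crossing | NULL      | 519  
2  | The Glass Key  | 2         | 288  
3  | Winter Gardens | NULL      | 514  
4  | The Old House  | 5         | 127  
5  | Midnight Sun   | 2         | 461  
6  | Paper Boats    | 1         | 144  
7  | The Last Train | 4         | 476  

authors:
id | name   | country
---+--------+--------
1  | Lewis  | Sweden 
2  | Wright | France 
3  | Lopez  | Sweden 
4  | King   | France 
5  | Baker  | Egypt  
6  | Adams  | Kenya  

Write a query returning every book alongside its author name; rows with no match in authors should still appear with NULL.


LEFT JOIN keeps every row from books (the left table); where author_id has no match in authors, the author columns become NULL. Walk through each book:
  - book 1 (River Crossing): author_id=NULL, no match -> kept with NULL
  - book 2 (The Glass Key): author_id=2 -> matches Wright
  - book 3 (Winter Gardens): author_id=NULL, no match -> kept with NULL
  - book 4 (The Old House): author_id=5 -> matches Baker
  - book 5 (Midnight Sun): author_id=2 -> matches Wright
  - book 6 (Paper Boats): author_id=1 -> matches Lewis
  - book 7 (The Last Train): author_id=4 -> matches King
All 7 rows appear; 2 have NULL author.

SQL:
SELECT a.title, b.name AS author
FROM books a
LEFT JOIN authors b ON a.author_id = b.id

Result:
title          | author
---------------+-------
River Crossing | NULL  
The Glass Key  | Wright
Winter Gardens | NULL  
The Old House  | Baker 
Midnight Sun   | Wright
Paper Boats    | Lewis 
The Last Train | King  


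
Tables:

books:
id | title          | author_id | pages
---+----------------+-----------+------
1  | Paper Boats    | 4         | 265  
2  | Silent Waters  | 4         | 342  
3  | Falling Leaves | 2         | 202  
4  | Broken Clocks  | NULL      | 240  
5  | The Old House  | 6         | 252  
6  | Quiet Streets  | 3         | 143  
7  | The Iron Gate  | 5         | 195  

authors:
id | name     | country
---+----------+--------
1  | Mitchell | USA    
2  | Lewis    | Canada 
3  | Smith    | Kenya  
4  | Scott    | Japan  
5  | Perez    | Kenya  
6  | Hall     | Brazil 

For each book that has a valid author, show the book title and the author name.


INNER JOIN keeps only books rows whose author_id matches an id in authors. Walk through each book:
  - book 1 (Paper Boats): author_id=4 -> matches Scott
  - book 2 (Silent Waters): author_id=4 -> matches Scott
  - book 3 (Falling Leaves): author_id=2 -> matches Lewis
  - book 4 (Broken Clocks): author_id=NULL, no match -> dropped
  - book 5 (The Old House): author_id=6 -> matches Hall
  - book 6 (Quiet Streets): author_id=3 -> matches Smith
  - book 7 (The Iron Gate): author_id=5 -> matches Perez
So 1 of 7 rows is dropped.

SQL:
SELECT a.title, b.name AS author
FROM books a
INNER JOIN authors b ON a.author_id = b.id

Result:
title          | author
---------------+-------
Paper Boats    | Scott 
Silent Waters  | Scott 
Falling Leaves | Lewis 
The Old House  | Hall  
Quiet Streets  | Smith 
The Iron Gate  | Perez 


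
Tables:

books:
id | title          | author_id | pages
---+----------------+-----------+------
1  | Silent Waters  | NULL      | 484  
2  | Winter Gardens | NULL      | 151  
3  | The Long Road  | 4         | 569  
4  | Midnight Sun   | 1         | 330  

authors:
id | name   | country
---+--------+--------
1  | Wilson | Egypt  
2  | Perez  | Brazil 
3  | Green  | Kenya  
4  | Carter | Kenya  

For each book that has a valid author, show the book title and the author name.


INNER JOIN keeps only books rows whose author_id matches an id in authors. Walk through each book:
  - book 1 (Silent Waters): author_id=NULL, no match -> dropped
  - book 2 (Winter Gardens): author_id=NULL, no match -> dropped
  - book 3 (The Long Road): author_id=4 -> matches Carter
  - book 4 (Midnight Sun): author_id=1 -> matches Wilson
So 2 of 4 rows are dropped.

SQL:
SELECT a.title, b.name AS author
FROM books a
INNER JOIN authors b ON a.author_id = b.id

Result:
title         | author
--------------+-------
The Long Road | Carter
Midnight Sun  | Wilson


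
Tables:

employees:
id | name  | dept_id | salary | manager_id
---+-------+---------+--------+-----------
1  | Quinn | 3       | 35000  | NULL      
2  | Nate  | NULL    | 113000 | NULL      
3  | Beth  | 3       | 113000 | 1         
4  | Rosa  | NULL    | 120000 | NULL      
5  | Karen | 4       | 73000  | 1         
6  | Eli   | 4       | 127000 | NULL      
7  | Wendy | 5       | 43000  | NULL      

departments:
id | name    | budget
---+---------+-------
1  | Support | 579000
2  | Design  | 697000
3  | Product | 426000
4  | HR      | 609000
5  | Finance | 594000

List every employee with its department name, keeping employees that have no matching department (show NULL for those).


LEFT JOIN keeps every row from employees (the left table); where dept_id has no match in departments, the department columns become NULL. Walk through each employee:
  - employee 1 (Quinn): dept_id=3 -> matches Product
  - employee 2 (Nate): dept_id=NULL, no match -> kept with NULL
  - employee 3 (Beth): dept_id=3 -> matches Product
  - employee 4 (Rosa): dept_id=NULL, no match -> kept with NULL
  - employee 5 (Karen): dept_id=4 -> matches HR
  - employee 6 (Eli): dept_id=4 -> matches HR
  - employee 7 (Wendy): dept_id=5 -> matches Finance
All 7 rows appear; 2 have NULL department.

SQL:
SELECT a.name, b.name AS department
FROM employees a
LEFT JOIN departments b ON a.dept_id = b.id

Result:
name  | department
------+-----------
Quinn | Product   
Nate  | NULL      
Beth  | Product   
Rosa  | NULL      
Karen | HR        
Eli   | HR        
Wendy | Finance   


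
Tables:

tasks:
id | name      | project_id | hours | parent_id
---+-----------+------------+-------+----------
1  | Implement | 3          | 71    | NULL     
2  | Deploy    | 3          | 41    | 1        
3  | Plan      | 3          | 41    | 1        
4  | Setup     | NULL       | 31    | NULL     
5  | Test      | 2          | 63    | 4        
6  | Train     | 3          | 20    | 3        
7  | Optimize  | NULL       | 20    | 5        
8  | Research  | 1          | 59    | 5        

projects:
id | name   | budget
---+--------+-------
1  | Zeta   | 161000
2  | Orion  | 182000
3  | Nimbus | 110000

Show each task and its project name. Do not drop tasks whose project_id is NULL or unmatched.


LEFT JOIN keeps every row from tasks (the left table); where project_id has no match in projects, the project columns become NULL. Walk through each task:
  - task 1 (Implement): project_id=3 -> matches Nimbus
  - task 2 (Deploy): project_id=3 -> matches Nimbus
  - task 3 (Plan): project_id=3 -> matches Nimbus
  - task 4 (Setup): project_id=NULL, no match -> kept with NULL
  - task 5 (Test): project_id=2 -> matches Orion
  - task 6 (Train): project_id=3 -> matches Nimbus
  - task 7 (Optimize): project_id=NULL, no match -> kept with NULL
  - task 8 (Research): project_id=1 -> matches Zeta
All 8 rows appear; 2 have NULL project.

SQL:
SELECT a.name, b.name AS project
FROM tasks a
LEFT JOIN projects b ON a.project_id = b.id

Result:
name      | project
----------+--------
Implement | Nimbus 
Deploy    | Nimbus 
Plan      | Nimbus 
Setup     | NULL   
Test      | Orion  
Train     | Nimbus 
Optimize  | NULL   
Research  | Zeta   
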